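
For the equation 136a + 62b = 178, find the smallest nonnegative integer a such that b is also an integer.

gcd(136, 62) = 2  (136 = 2·62 + 12, 62 = 5·12 + 2, 12 = 6·2).
2 divides 178, so solutions exist.
Back-substituting, 136·(-5) + 62·(11) = 2.
Scale by 178/2 = 89: (a₀, b₀) = (-445, 979).
General solution: a = -445 + 31t, b = 979 - 68t for integer t.
a ≥ 0: smallest is -445 mod 31 = 20 (at t = 15), with b = -41.

20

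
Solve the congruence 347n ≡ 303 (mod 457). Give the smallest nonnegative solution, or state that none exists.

gcd(457, 347):
  457 = 1×347 + 110
  347 = 3×110 + 17
  110 = 6×17 + 8
  17 = 2×8 + 1
  8 = 8×1
so gcd(457, 347) = 1.
1 divides 303, so solutions exist.
Back-substitute for Bézout coefficients:
  1 = 17 - 2×8
  ... = 347×(54) + 457×(-41)
So 347×(54) ≡ 1 (mod 457); multiply by 303: n ≡ 16362 (mod 457).
Smallest nonnegative: n = 16362 mod 457 = 367.

367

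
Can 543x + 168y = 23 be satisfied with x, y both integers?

gcd(543, 168):
  543 = 3*168 + 39
  168 = 4*39 + 12
  39 = 3*12 + 3
  12 = 4*3
so gcd(543, 168) = 3.
3 does not divide 23 (remainder 2), so no integer solutions.

no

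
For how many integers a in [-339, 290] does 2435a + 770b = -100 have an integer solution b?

gcd(2435, 770):
  2435 = 3×770 + 125
  770 = 6×125 + 20
  125 = 6×20 + 5
  20 = 4×5
so gcd(2435, 770) = 5.
Back-substitute for Bézout coefficients:
  5 = 125 - 6×20
  ... = 2435×(37) + 770×(-117)
Scale by -20: particular solution (-740, 2340); reduce a mod 154: (30, -95).
General solution: a = 30 + 154t, b = -95 - 487t for integer t.
-339 ≤ 30 + 154t ≤ 290 gives t ∈ [-2, 1], which is 4 values.

4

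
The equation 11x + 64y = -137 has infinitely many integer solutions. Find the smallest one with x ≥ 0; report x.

gcd(64, 11):
  64 = 5·11 + 9
  11 = 1·9 + 2
  9 = 4·2 + 1
  2 = 2·1
so gcd(64, 11) = 1.
1 divides -137, so solutions exist.
Back-substitute for Bézout coefficients:
  1 = 9 - 4·2
  ... = 11·(-29) + 64·(5)
Scale by -137/1 = -137: (x₀, y₀) = (3973, -685).
General solution: x = 3973 + 64t, y = -685 - 11t for integer t.
x ≥ 0: smallest is 3973 mod 64 = 5 (at t = -62), with y = -3.

5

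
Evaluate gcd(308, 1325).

gcd(1325, 308):
  1325 = 4*308 + 93
  308 = 3*93 + 29
  93 = 3*29 + 6
  29 = 4*6 + 5
  6 = 1*5 + 1
  5 = 5*1
so gcd(1325, 308) = 1.

1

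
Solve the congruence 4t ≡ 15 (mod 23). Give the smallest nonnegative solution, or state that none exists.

21

gcd(23, 4):
  23 = 5×4 + 3
  4 = 1×3 + 1
  3 = 3×1
so gcd(23, 4) = 1.
1 divides 15, so solutions exist.
Back-substitute for Bézout coefficients:
  1 = 4 - 1×3
  ... = 4×(6) + 23×(-1)
So 4×(6) ≡ 1 (mod 23); multiply by 15: t ≡ 90 (mod 23).
Smallest nonnegative: t = 90 mod 23 = 21.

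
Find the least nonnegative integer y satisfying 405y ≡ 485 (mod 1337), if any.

gcd(1337, 405) = 1.
1 divides 485, so solutions exist.
By Bézout, 405*(-274) + 1337*(83) = 1.
So 405*(-274) ≡ 1 (mod 1337); multiply by 485: y ≡ -132890 (mod 1337).
Smallest nonnegative: y = -132890 mod 1337 = 810.

810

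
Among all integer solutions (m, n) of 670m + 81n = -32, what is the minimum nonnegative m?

28

gcd(670, 81):
  670 = 8·81 + 22
  81 = 3·22 + 15
  22 = 1·15 + 7
  15 = 2·7 + 1
  7 = 7·1
so gcd(670, 81) = 1.
1 divides -32, so solutions exist.
Back-substitute for Bézout coefficients:
  1 = 15 - 2·7
  ... = 670·(-11) + 81·(91)
Scale by -32/1 = -32: (m₀, n₀) = (352, -2912).
General solution: m = 352 + 81t, n = -2912 - 670t for integer t.
m ≥ 0: smallest is 352 mod 81 = 28 (at t = -4), with n = -232.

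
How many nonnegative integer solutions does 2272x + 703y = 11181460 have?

gcd(2272, 703):
  2272 = 3×703 + 163
  703 = 4×163 + 51
  163 = 3×51 + 10
  51 = 5×10 + 1
  10 = 10×1
so gcd(2272, 703) = 1.
Back-substitute for Bézout coefficients:
  1 = 51 - 5×10
  ... = 2272×(-69) + 703×(223)
Scale by 11181460: one solution is (-771520740, 2493465580). Reduce x mod 703: (670, 13740).
General: x = 670 + 703t, y = 13740 - 2272t.
x ≥ 0 ⇒ t ≥ 0; y ≥ 0 ⇒ t ≤ 6. So t ∈ [0, 6]: 7 solutions.

7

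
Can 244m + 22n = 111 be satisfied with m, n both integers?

no

gcd(244, 22) = 2.
2 does not divide 111 (remainder 1), so no integer solutions.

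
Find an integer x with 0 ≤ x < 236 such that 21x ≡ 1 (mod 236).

gcd(236, 21):
  236 = 11*21 + 5
  21 = 4*5 + 1
  5 = 5*1
so gcd(236, 21) = 1.
Back-substitute for Bézout coefficients:
  1 = 21 - 4*5
  ... = 21*(45) + 236*(-4)
So 21*45 ≡ 1 (mod 236), and 45 mod 236 = 45.

45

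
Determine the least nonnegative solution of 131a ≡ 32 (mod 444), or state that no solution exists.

268

gcd(444, 131) = 1  (444 = 3*131 + 51, 131 = 2*51 + 29, 51 = 1*29 + 22, 29 = 1*22 + 7, 22 = 3*7 + 1, 7 = 7*1).
1 divides 32, so solutions exist.
Back-substituting, 131*(-61) + 444*(18) = 1.
So 131*(-61) ≡ 1 (mod 444); multiply by 32: a ≡ -1952 (mod 444).
Smallest nonnegative: a = -1952 mod 444 = 268.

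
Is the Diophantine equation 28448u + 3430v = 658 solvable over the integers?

yes

gcd(28448, 3430) = 14.
14 divides 658, so integer solutions exist.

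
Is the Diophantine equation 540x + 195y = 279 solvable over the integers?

no

gcd(540, 195):
  540 = 2×195 + 150
  195 = 1×150 + 45
  150 = 3×45 + 15
  45 = 3×15
so gcd(540, 195) = 15.
15 does not divide 279 (remainder 9), so no integer solutions.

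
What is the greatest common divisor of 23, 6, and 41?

1

gcd(23, 6):
  23 = 3*6 + 5
  6 = 1*5 + 1
  5 = 5*1
so gcd(23, 6) = 1.
gcd(1, 41) = 1.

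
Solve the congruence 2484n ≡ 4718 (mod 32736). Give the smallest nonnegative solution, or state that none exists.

gcd(32736, 2484) = 12.
12 does not divide 4718, so the congruence has no solution.

no solution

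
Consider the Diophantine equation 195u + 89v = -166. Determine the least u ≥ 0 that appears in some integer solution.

gcd(195, 89):
  195 = 2·89 + 17
  89 = 5·17 + 4
  17 = 4·4 + 1
  4 = 4·1
so gcd(195, 89) = 1.
1 divides -166, so solutions exist.
Back-substitute for Bézout coefficients:
  1 = 17 - 4·4
  ... = 195·(21) + 89·(-46)
Scale by -166/1 = -166: (u₀, v₀) = (-3486, 7636).
General solution: u = -3486 + 89t, v = 7636 - 195t for integer t.
u ≥ 0: smallest is -3486 mod 89 = 74 (at t = 40), with v = -164.

74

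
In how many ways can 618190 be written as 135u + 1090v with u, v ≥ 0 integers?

21

gcd(1090, 135):
  1090 = 8*135 + 10
  135 = 13*10 + 5
  10 = 2*5
so gcd(1090, 135) = 5.
Back-substitute for Bézout coefficients:
  5 = 135 - 13*10
  ... = 135*(105) + 1090*(-13)
Scale by 123638: one solution is (12981990, -1607294). Reduce u mod 218: (90, 556).
General: u = 90 + 218t, v = 556 - 27t.
u ≥ 0 ⇒ t ≥ 0; v ≥ 0 ⇒ t ≤ 20. So t ∈ [0, 20]: 21 solutions.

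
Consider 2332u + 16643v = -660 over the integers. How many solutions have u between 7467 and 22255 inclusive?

10

gcd(16643, 2332) = 11.
By Bézout, 2332×(678) + 16643×(-95) = 11.
Particular solution: (171, -24).
General solution: u = 171 + 1513t, v = -24 - 212t for integer t.
7467 ≤ 171 + 1513t ≤ 22255 gives t ∈ [5, 14], which is 10 values.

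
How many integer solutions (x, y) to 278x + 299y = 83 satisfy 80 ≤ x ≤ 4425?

gcd(299, 278):
  299 = 1*278 + 21
  278 = 13*21 + 5
  21 = 4*5 + 1
  5 = 5*1
so gcd(299, 278) = 1.
Back-substitute for Bézout coefficients:
  1 = 21 - 4*5
  ... = 278*(-57) + 299*(53)
Scale by 83: particular solution (-4731, 4399); reduce x mod 299: (53, -49).
General solution: x = 53 + 299t, y = -49 - 278t for integer t.
80 ≤ 53 + 299t ≤ 4425 gives t ∈ [1, 14], which is 14 values.

14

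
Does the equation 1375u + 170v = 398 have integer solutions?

no

gcd(1375, 170) = 5  (1375 = 8×170 + 15, 170 = 11×15 + 5, 15 = 3×5).
5 does not divide 398 (remainder 3), so no integer solutions.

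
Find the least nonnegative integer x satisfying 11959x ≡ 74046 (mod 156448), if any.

gcd(156448, 11959) = 1  (156448 = 13*11959 + 981, 11959 = 12*981 + 187, 981 = 5*187 + 46, 187 = 4*46 + 3, 46 = 15*3 + 1, 3 = 3*1).
1 divides 74046, so solutions exist.
Back-substituting, 11959*(-51033) + 156448*(3901) = 1.
So 11959*(-51033) ≡ 1 (mod 156448); multiply by 74046: x ≡ -3778789518 (mod 156448).
Smallest nonnegative: x = -3778789518 mod 156448 = 55474.

55474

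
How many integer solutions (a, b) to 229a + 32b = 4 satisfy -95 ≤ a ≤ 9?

gcd(229, 32):
  229 = 7×32 + 5
  32 = 6×5 + 2
  5 = 2×2 + 1
  2 = 2×1
so gcd(229, 32) = 1.
Back-substitute for Bézout coefficients:
  1 = 5 - 2×2
  ... = 229×(13) + 32×(-93)
Scale by 4: particular solution (52, -372); reduce a mod 32: (20, -143).
General solution: a = 20 + 32t, b = -143 - 229t for integer t.
-95 ≤ 20 + 32t ≤ 9 gives t ∈ [-3, -1], which is 3 values.

3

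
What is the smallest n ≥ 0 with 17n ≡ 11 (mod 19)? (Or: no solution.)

gcd(19, 17) = 1.
1 divides 11, so solutions exist.
By Bézout, 17*(9) + 19*(-8) = 1.
So 17*(9) ≡ 1 (mod 19); multiply by 11: n ≡ 99 (mod 19).
Smallest nonnegative: n = 99 mod 19 = 4.

4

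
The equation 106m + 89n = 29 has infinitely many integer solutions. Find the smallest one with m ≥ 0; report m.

75

gcd(106, 89) = 1  (106 = 1*89 + 17, 89 = 5*17 + 4, 17 = 4*4 + 1, 4 = 4*1).
1 divides 29, so solutions exist.
Back-substituting, 106*(21) + 89*(-25) = 1.
Scale by 29/1 = 29: (m₀, n₀) = (609, -725).
General solution: m = 609 + 89t, n = -725 - 106t for integer t.
m ≥ 0: smallest is 609 mod 89 = 75 (at t = -6), with n = -89.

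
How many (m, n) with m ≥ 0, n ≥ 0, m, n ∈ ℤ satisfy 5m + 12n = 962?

gcd(12, 5):
  12 = 2×5 + 2
  5 = 2×2 + 1
  2 = 2×1
so gcd(12, 5) = 1.
Back-substitute for Bézout coefficients:
  1 = 5 - 2×2
  ... = 5×(5) + 12×(-2)
Scale by 962: one solution is (4810, -1924). Reduce m mod 12: (10, 76).
General: m = 10 + 12t, n = 76 - 5t.
m ≥ 0 ⇒ t ≥ 0; n ≥ 0 ⇒ t ≤ 15. So t ∈ [0, 15]: 16 solutions.

16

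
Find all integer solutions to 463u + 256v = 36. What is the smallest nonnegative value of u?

156

gcd(463, 256) = 1  (463 = 1×256 + 207, 256 = 1×207 + 49, 207 = 4×49 + 11, 49 = 4×11 + 5, 11 = 2×5 + 1, 5 = 5×1).
1 divides 36, so solutions exist.
Back-substituting, 463×(47) + 256×(-85) = 1.
Scale by 36/1 = 36: (u₀, v₀) = (1692, -3060).
General solution: u = 1692 + 256t, v = -3060 - 463t for integer t.
u ≥ 0: smallest is 1692 mod 256 = 156 (at t = -6), with v = -282.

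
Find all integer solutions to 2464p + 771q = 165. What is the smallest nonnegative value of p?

93

gcd(2464, 771):
  2464 = 3*771 + 151
  771 = 5*151 + 16
  151 = 9*16 + 7
  16 = 2*7 + 2
  7 = 3*2 + 1
  2 = 2*1
so gcd(2464, 771) = 1.
1 divides 165, so solutions exist.
Back-substitute for Bézout coefficients:
  1 = 7 - 3*2
  ... = 2464*(337) + 771*(-1077)
Scale by 165/1 = 165: (p₀, q₀) = (55605, -177705).
General solution: p = 55605 + 771t, q = -177705 - 2464t for integer t.
p ≥ 0: smallest is 55605 mod 771 = 93 (at t = -72), with q = -297.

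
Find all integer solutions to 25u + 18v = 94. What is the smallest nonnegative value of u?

16

gcd(25, 18):
  25 = 1×18 + 7
  18 = 2×7 + 4
  7 = 1×4 + 3
  4 = 1×3 + 1
  3 = 3×1
so gcd(25, 18) = 1.
1 divides 94, so solutions exist.
Back-substitute for Bézout coefficients:
  1 = 4 - 1×3
  ... = 25×(-5) + 18×(7)
Scale by 94/1 = 94: (u₀, v₀) = (-470, 658).
General solution: u = -470 + 18t, v = 658 - 25t for integer t.
u ≥ 0: smallest is -470 mod 18 = 16 (at t = 27), with v = -17.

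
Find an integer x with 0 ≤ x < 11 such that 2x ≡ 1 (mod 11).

6

gcd(11, 2) = 1.
By Bézout, 2·(-5) + 11·(1) = 1.
So 2·-5 ≡ 1 (mod 11), and -5 mod 11 = 6.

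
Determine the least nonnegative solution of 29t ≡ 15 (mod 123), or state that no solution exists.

gcd(123, 29) = 1  (123 = 4·29 + 7, 29 = 4·7 + 1, 7 = 7·1).
1 divides 15, so solutions exist.
Back-substituting, 29·(17) + 123·(-4) = 1.
So 29·(17) ≡ 1 (mod 123); multiply by 15: t ≡ 255 (mod 123).
Smallest nonnegative: t = 255 mod 123 = 9.

9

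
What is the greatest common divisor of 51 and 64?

gcd(64, 51):
  64 = 1*51 + 13
  51 = 3*13 + 12
  13 = 1*12 + 1
  12 = 12*1
so gcd(64, 51) = 1.

1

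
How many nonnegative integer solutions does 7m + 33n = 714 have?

4

gcd(33, 7) = 1  (33 = 4·7 + 5, 7 = 1·5 + 2, 5 = 2·2 + 1, 2 = 2·1).
Back-substituting, 7·(-14) + 33·(3) = 1.
Scale by 714: one solution is (-9996, 2142). Reduce m mod 33: (3, 21).
General: m = 3 + 33t, n = 21 - 7t.
m ≥ 0 ⇒ t ≥ 0; n ≥ 0 ⇒ t ≤ 3. So t ∈ [0, 3]: 4 solutions.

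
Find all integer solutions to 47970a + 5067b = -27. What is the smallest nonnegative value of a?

411

gcd(47970, 5067):
  47970 = 9×5067 + 2367
  5067 = 2×2367 + 333
  2367 = 7×333 + 36
  333 = 9×36 + 9
  36 = 4×9
so gcd(47970, 5067) = 9.
9 divides -27, so solutions exist.
Back-substitute for Bézout coefficients:
  9 = 333 - 9×36
  ... = 47970×(-137) + 5067×(1297)
Scale by -27/9 = -3: (a₀, b₀) = (411, -3891).
General solution: a = 411 + 563t, b = -3891 - 5330t for integer t.
a ≥ 0: smallest is 411 mod 563 = 411 (at t = 0), with b = -3891.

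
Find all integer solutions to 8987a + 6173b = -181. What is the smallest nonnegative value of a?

gcd(8987, 6173) = 1  (8987 = 1·6173 + 2814, 6173 = 2·2814 + 545, 2814 = 5·545 + 89, 545 = 6·89 + 11, 89 = 8·11 + 1, 11 = 11·1).
1 divides -181, so solutions exist.
Back-substituting, 8987·(555) + 6173·(-808) = 1.
Scale by -181/1 = -181: (a₀, b₀) = (-100455, 146248).
General solution: a = -100455 + 6173t, b = 146248 - 8987t for integer t.
a ≥ 0: smallest is -100455 mod 6173 = 4486 (at t = 17), with b = -6531.

4486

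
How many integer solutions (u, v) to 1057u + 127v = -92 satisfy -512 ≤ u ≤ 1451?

gcd(1057, 127) = 1  (1057 = 8·127 + 41, 127 = 3·41 + 4, 41 = 10·4 + 1, 4 = 4·1).
Back-substituting, 1057·(31) + 127·(-258) = 1.
Scale by -92: particular solution (-2852, 23736); reduce u mod 127: (69, -575).
General solution: u = 69 + 127t, v = -575 - 1057t for integer t.
-512 ≤ 69 + 127t ≤ 1451 gives t ∈ [-4, 10], which is 15 values.

15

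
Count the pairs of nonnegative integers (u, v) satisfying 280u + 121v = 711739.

gcd(280, 121) = 1  (280 = 2·121 + 38, 121 = 3·38 + 7, 38 = 5·7 + 3, 7 = 2·3 + 1, 3 = 3·1).
Back-substituting, 280·(-35) + 121·(81) = 1.
Scale by 711739: one solution is (-24910865, 57650859). Reduce u mod 121: (10, 5859).
General: u = 10 + 121t, v = 5859 - 280t.
u ≥ 0 ⇒ t ≥ 0; v ≥ 0 ⇒ t ≤ 20. So t ∈ [0, 20]: 21 solutions.

21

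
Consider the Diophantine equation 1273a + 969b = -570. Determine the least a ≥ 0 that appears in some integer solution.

gcd(1273, 969) = 19  (1273 = 1*969 + 304, 969 = 3*304 + 57, 304 = 5*57 + 19, 57 = 3*19).
19 divides -570, so solutions exist.
Back-substituting, 1273*(16) + 969*(-21) = 19.
Scale by -570/19 = -30: (a₀, b₀) = (-480, 630).
General solution: a = -480 + 51t, b = 630 - 67t for integer t.
a ≥ 0: smallest is -480 mod 51 = 30 (at t = 10), with b = -40.

30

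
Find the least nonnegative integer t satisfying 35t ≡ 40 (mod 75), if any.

14

gcd(75, 35) = 5.
5 divides 40, so solutions exist.
By Bézout, 35·(-2) + 75·(1) = 5.
So 35·(-2) ≡ 5 (mod 75); multiply by 8: t ≡ -16 (mod 15).
Smallest nonnegative: t = -16 mod 15 = 14.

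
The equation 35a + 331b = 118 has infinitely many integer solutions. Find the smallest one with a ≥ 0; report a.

306

gcd(331, 35) = 1.
1 divides 118, so solutions exist.
By Bézout, 35*(-104) + 331*(11) = 1.
Scale by 118/1 = 118: (a₀, b₀) = (-12272, 1298).
General solution: a = -12272 + 331t, b = 1298 - 35t for integer t.
a ≥ 0: smallest is -12272 mod 331 = 306 (at t = 38), with b = -32.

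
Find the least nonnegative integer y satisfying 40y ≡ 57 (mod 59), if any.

gcd(59, 40) = 1  (59 = 1·40 + 19, 40 = 2·19 + 2, 19 = 9·2 + 1, 2 = 2·1).
1 divides 57, so solutions exist.
Back-substituting, 40·(-28) + 59·(19) = 1.
So 40·(-28) ≡ 1 (mod 59); multiply by 57: y ≡ -1596 (mod 59).
Smallest nonnegative: y = -1596 mod 59 = 56.

56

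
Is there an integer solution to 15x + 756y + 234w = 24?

yes

gcd(756, 15) = 3.
gcd(3, 234) = 3.
3 divides 24, so integer solutions exist.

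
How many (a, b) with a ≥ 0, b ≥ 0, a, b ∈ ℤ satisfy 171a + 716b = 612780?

5

gcd(716, 171) = 1.
By Bézout, 171·(67) + 716·(-16) = 1.
One solution: (104, 831).
General: a = 104 + 716t, b = 831 - 171t.
a ≥ 0 ⇒ t ≥ 0; b ≥ 0 ⇒ t ≤ 4. So t ∈ [0, 4]: 5 solutions.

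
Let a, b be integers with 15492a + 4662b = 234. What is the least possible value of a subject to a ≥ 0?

gcd(15492, 4662):
  15492 = 3·4662 + 1506
  4662 = 3·1506 + 144
  1506 = 10·144 + 66
  144 = 2·66 + 12
  66 = 5·12 + 6
  12 = 2·6
so gcd(15492, 4662) = 6.
6 divides 234, so solutions exist.
Back-substitute for Bézout coefficients:
  6 = 66 - 5·12
  ... = 15492·(356) + 4662·(-1183)
Scale by 234/6 = 39: (a₀, b₀) = (13884, -46137).
General solution: a = 13884 + 777t, b = -46137 - 2582t for integer t.
a ≥ 0: smallest is 13884 mod 777 = 675 (at t = -17), with b = -2243.

675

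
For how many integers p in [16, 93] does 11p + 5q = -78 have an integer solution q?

gcd(11, 5) = 1.
By Bézout, 11*(1) + 5*(-2) = 1.
Particular solution: (2, -20).
General solution: p = 2 + 5t, q = -20 - 11t for integer t.
16 ≤ 2 + 5t ≤ 93 gives t ∈ [3, 18], which is 16 values.

16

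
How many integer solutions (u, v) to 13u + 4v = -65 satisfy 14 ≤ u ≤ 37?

gcd(13, 4):
  13 = 3×4 + 1
  4 = 4×1
so gcd(13, 4) = 1.
Back-substitute for Bézout coefficients:
  1 = 13 - 3×4
  ... = 13×(1) + 4×(-3)
Scale by -65: particular solution (-65, 195); reduce u mod 4: (3, -26).
General solution: u = 3 + 4t, v = -26 - 13t for integer t.
14 ≤ 3 + 4t ≤ 37 gives t ∈ [3, 8], which is 6 values.

6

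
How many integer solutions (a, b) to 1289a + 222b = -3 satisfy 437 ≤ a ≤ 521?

gcd(1289, 222):
  1289 = 5·222 + 179
  222 = 1·179 + 43
  179 = 4·43 + 7
  43 = 6·7 + 1
  7 = 7·1
so gcd(1289, 222) = 1.
Back-substitute for Bézout coefficients:
  1 = 43 - 6·7
  ... = 1289·(-31) + 222·(180)
Scale by -3: particular solution (93, -540); reduce a mod 222: (93, -540).
General solution: a = 93 + 222t, b = -540 - 1289t for integer t.
437 ≤ 93 + 222t ≤ 521 gives t ∈ [2, 1], which is 0 values.

0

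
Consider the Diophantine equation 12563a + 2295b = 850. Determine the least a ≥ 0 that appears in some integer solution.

5

gcd(12563, 2295) = 17  (12563 = 5*2295 + 1088, 2295 = 2*1088 + 119, 1088 = 9*119 + 17, 119 = 7*17).
17 divides 850, so solutions exist.
Back-substituting, 12563*(19) + 2295*(-104) = 17.
Scale by 850/17 = 50: (a₀, b₀) = (950, -5200).
General solution: a = 950 + 135t, b = -5200 - 739t for integer t.
a ≥ 0: smallest is 950 mod 135 = 5 (at t = -7), with b = -27.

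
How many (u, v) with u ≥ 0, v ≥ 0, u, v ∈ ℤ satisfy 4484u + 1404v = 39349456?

25

gcd(4484, 1404) = 4.
By Bézout, 4484·(-160) + 1404·(511) = 4.
One solution: (179, 27455).
General: u = 179 + 351t, v = 27455 - 1121t.
u ≥ 0 ⇒ t ≥ 0; v ≥ 0 ⇒ t ≤ 24. So t ∈ [0, 24]: 25 solutions.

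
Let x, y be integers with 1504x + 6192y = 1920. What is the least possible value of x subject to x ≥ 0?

gcd(6192, 1504) = 16.
16 divides 1920, so solutions exist.
By Bézout, 1504·(70) + 6192·(-17) = 16.
Scale by 1920/16 = 120: (x₀, y₀) = (8400, -2040).
General solution: x = 8400 + 387t, y = -2040 - 94t for integer t.
x ≥ 0: smallest is 8400 mod 387 = 273 (at t = -21), with y = -66.

273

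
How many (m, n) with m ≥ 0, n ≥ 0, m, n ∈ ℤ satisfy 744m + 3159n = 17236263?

gcd(3159, 744) = 3  (3159 = 4×744 + 183, 744 = 4×183 + 12, 183 = 15×12 + 3, 12 = 4×3).
Back-substituting, 744×(-259) + 3159×(61) = 3.
Scale by 5745421: one solution is (-1488064039, 350470681). Reduce m mod 1053: (812, 5265).
General: m = 812 + 1053t, n = 5265 - 248t.
m ≥ 0 ⇒ t ≥ 0; n ≥ 0 ⇒ t ≤ 21. So t ∈ [0, 21]: 22 solutions.

22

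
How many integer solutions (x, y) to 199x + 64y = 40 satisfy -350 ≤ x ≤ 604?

15

gcd(199, 64) = 1.
By Bézout, 199·(-9) + 64·(28) = 1.
Particular solution: (24, -74).
General solution: x = 24 + 64t, y = -74 - 199t for integer t.
-350 ≤ 24 + 64t ≤ 604 gives t ∈ [-5, 9], which is 15 values.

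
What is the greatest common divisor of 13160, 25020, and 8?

gcd(25020, 13160):
  25020 = 1×13160 + 11860
  13160 = 1×11860 + 1300
  11860 = 9×1300 + 160
  1300 = 8×160 + 20
  160 = 8×20
so gcd(25020, 13160) = 20.
gcd(20, 8) = 4.

4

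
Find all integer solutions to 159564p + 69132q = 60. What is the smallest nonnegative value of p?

gcd(159564, 69132):
  159564 = 2×69132 + 21300
  69132 = 3×21300 + 5232
  21300 = 4×5232 + 372
  5232 = 14×372 + 24
  372 = 15×24 + 12
  24 = 2×12
so gcd(159564, 69132) = 12.
12 divides 60, so solutions exist.
Back-substitute for Bézout coefficients:
  12 = 372 - 15×24
  ... = 159564×(2788) + 69132×(-6435)
Scale by 60/12 = 5: (p₀, q₀) = (13940, -32175).
General solution: p = 13940 + 5761t, q = -32175 - 13297t for integer t.
p ≥ 0: smallest is 13940 mod 5761 = 2418 (at t = -2), with q = -5581.

2418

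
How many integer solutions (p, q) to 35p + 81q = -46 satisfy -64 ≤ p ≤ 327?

gcd(81, 35):
  81 = 2×35 + 11
  35 = 3×11 + 2
  11 = 5×2 + 1
  2 = 2×1
so gcd(81, 35) = 1.
Back-substitute for Bézout coefficients:
  1 = 11 - 5×2
  ... = 35×(-37) + 81×(16)
Scale by -46: particular solution (1702, -736); reduce p mod 81: (1, -1).
General solution: p = 1 + 81t, q = -1 - 35t for integer t.
-64 ≤ 1 + 81t ≤ 327 gives t ∈ [0, 4], which is 5 values.

5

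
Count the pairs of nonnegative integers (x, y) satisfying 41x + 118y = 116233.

24

gcd(118, 41) = 1.
By Bézout, 41·(-23) + 118·(8) = 1.
One solution: (49, 968).
General: x = 49 + 118t, y = 968 - 41t.
x ≥ 0 ⇒ t ≥ 0; y ≥ 0 ⇒ t ≤ 23. So t ∈ [0, 23]: 24 solutions.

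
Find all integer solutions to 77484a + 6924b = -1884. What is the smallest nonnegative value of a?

gcd(77484, 6924) = 12.
12 divides -1884, so solutions exist.
By Bézout, 77484*(-278) + 6924*(3111) = 12.
Scale by -1884/12 = -157: (a₀, b₀) = (43646, -488427).
General solution: a = 43646 + 577t, b = -488427 - 6457t for integer t.
a ≥ 0: smallest is 43646 mod 577 = 371 (at t = -75), with b = -4152.

371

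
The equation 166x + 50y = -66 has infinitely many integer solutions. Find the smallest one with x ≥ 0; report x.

24

gcd(166, 50) = 2.
2 divides -66, so solutions exist.
By Bézout, 166×(-3) + 50×(10) = 2.
Scale by -66/2 = -33: (x₀, y₀) = (99, -330).
General solution: x = 99 + 25t, y = -330 - 83t for integer t.
x ≥ 0: smallest is 99 mod 25 = 24 (at t = -3), with y = -81.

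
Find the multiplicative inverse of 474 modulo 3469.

gcd(3469, 474) = 1  (3469 = 7*474 + 151, 474 = 3*151 + 21, 151 = 7*21 + 4, 21 = 5*4 + 1, 4 = 4*1).
Back-substituting, 474*(827) + 3469*(-113) = 1.
So 474*827 ≡ 1 (mod 3469), and 827 mod 3469 = 827.

827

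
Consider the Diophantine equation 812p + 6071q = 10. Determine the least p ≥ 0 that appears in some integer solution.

gcd(6071, 812):
  6071 = 7×812 + 387
  812 = 2×387 + 38
  387 = 10×38 + 7
  38 = 5×7 + 3
  7 = 2×3 + 1
  3 = 3×1
so gcd(6071, 812) = 1.
1 divides 10, so solutions exist.
Back-substitute for Bézout coefficients:
  1 = 7 - 2×3
  ... = 812×(-1757) + 6071×(235)
Scale by 10/1 = 10: (p₀, q₀) = (-17570, 2350).
General solution: p = -17570 + 6071t, q = 2350 - 812t for integer t.
p ≥ 0: smallest is -17570 mod 6071 = 643 (at t = 3), with q = -86.

643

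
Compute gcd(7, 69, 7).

gcd(69, 7) = 1  (69 = 9·7 + 6, 7 = 1·6 + 1, 6 = 6·1).
gcd(1, 7) = 1.

1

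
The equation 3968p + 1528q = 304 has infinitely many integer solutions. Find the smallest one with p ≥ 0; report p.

64

gcd(3968, 1528):
  3968 = 2×1528 + 912
  1528 = 1×912 + 616
  912 = 1×616 + 296
  616 = 2×296 + 24
  296 = 12×24 + 8
  24 = 3×8
so gcd(3968, 1528) = 8.
8 divides 304, so solutions exist.
Back-substitute for Bézout coefficients:
  8 = 296 - 12×24
  ... = 3968×(62) + 1528×(-161)
Scale by 304/8 = 38: (p₀, q₀) = (2356, -6118).
General solution: p = 2356 + 191t, q = -6118 - 496t for integer t.
p ≥ 0: smallest is 2356 mod 191 = 64 (at t = -12), with q = -166.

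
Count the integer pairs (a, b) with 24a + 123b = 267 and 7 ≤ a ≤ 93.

2

gcd(123, 24) = 3  (123 = 5*24 + 3, 24 = 8*3).
Back-substituting, 24*(-5) + 123*(1) = 3.
Scale by 89: particular solution (-445, 89); reduce a mod 41: (6, 1).
General solution: a = 6 + 41t, b = 1 - 8t for integer t.
7 ≤ 6 + 41t ≤ 93 gives t ∈ [1, 2], which is 2 values.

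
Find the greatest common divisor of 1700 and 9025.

gcd(9025, 1700):
  9025 = 5*1700 + 525
  1700 = 3*525 + 125
  525 = 4*125 + 25
  125 = 5*25
so gcd(9025, 1700) = 25.

25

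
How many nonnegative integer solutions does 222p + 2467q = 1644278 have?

gcd(2467, 222) = 1  (2467 = 11·222 + 25, 222 = 8·25 + 22, 25 = 1·22 + 3, 22 = 7·3 + 1, 3 = 3·1).
Back-substituting, 222·(789) + 2467·(-71) = 1.
Scale by 1644278: one solution is (1297335342, -116743738). Reduce p mod 2467: (1717, 512).
General: p = 1717 + 2467t, q = 512 - 222t.
p ≥ 0 ⇒ t ≥ 0; q ≥ 0 ⇒ t ≤ 2. So t ∈ [0, 2]: 3 solutions.

3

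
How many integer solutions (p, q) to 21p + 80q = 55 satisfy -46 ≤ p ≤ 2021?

26

gcd(80, 21) = 1.
By Bézout, 21×(-19) + 80×(5) = 1.
Particular solution: (75, -19).
General solution: p = 75 + 80t, q = -19 - 21t for integer t.
-46 ≤ 75 + 80t ≤ 2021 gives t ∈ [-1, 24], which is 26 values.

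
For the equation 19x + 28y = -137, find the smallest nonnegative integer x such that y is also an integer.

gcd(28, 19) = 1  (28 = 1·19 + 9, 19 = 2·9 + 1, 9 = 9·1).
1 divides -137, so solutions exist.
Back-substituting, 19·(3) + 28·(-2) = 1.
Scale by -137/1 = -137: (x₀, y₀) = (-411, 274).
General solution: x = -411 + 28t, y = 274 - 19t for integer t.
x ≥ 0: smallest is -411 mod 28 = 9 (at t = 15), with y = -11.

9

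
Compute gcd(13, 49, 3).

gcd(49, 13) = 1.
gcd(1, 3) = 1.

1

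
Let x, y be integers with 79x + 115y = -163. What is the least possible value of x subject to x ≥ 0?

78

gcd(115, 79) = 1  (115 = 1·79 + 36, 79 = 2·36 + 7, 36 = 5·7 + 1, 7 = 7·1).
1 divides -163, so solutions exist.
Back-substituting, 79·(-16) + 115·(11) = 1.
Scale by -163/1 = -163: (x₀, y₀) = (2608, -1793).
General solution: x = 2608 + 115t, y = -1793 - 79t for integer t.
x ≥ 0: smallest is 2608 mod 115 = 78 (at t = -22), with y = -55.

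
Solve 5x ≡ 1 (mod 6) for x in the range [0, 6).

5

gcd(6, 5):
  6 = 1*5 + 1
  5 = 5*1
so gcd(6, 5) = 1.
Back-substitute for Bézout coefficients:
  1 = 6 - 1*5
  ... = 5*(-1) + 6*(1)
So 5*-1 ≡ 1 (mod 6), and -1 mod 6 = 5.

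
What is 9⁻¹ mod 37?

gcd(37, 9) = 1  (37 = 4·9 + 1, 9 = 9·1).
Back-substituting, 9·(-4) + 37·(1) = 1.
So 9·-4 ≡ 1 (mod 37), and -4 mod 37 = 33.

33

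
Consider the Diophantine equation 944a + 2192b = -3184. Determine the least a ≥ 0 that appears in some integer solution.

57

gcd(2192, 944):
  2192 = 2·944 + 304
  944 = 3·304 + 32
  304 = 9·32 + 16
  32 = 2·16
so gcd(2192, 944) = 16.
16 divides -3184, so solutions exist.
Back-substitute for Bézout coefficients:
  16 = 304 - 9·32
  ... = 944·(-65) + 2192·(28)
Scale by -3184/16 = -199: (a₀, b₀) = (12935, -5572).
General solution: a = 12935 + 137t, b = -5572 - 59t for integer t.
a ≥ 0: smallest is 12935 mod 137 = 57 (at t = -94), with b = -26.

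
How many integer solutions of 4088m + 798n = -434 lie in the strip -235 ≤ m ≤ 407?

11

gcd(4088, 798) = 14.
By Bézout, 4088*(-8) + 798*(41) = 14.
Particular solution: (20, -103).
General solution: m = 20 + 57t, n = -103 - 292t for integer t.
-235 ≤ 20 + 57t ≤ 407 gives t ∈ [-4, 6], which is 11 values.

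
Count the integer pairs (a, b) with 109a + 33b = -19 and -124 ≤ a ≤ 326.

gcd(109, 33) = 1  (109 = 3×33 + 10, 33 = 3×10 + 3, 10 = 3×3 + 1, 3 = 3×1).
Back-substituting, 109×(10) + 33×(-33) = 1.
Scale by -19: particular solution (-190, 627); reduce a mod 33: (8, -27).
General solution: a = 8 + 33t, b = -27 - 109t for integer t.
-124 ≤ 8 + 33t ≤ 326 gives t ∈ [-4, 9], which is 14 values.

14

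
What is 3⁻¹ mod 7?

5

gcd(7, 3) = 1  (7 = 2×3 + 1, 3 = 3×1).
Back-substituting, 3×(-2) + 7×(1) = 1.
So 3×-2 ≡ 1 (mod 7), and -2 mod 7 = 5.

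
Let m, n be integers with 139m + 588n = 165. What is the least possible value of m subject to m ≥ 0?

255

gcd(588, 139):
  588 = 4·139 + 32
  139 = 4·32 + 11
  32 = 2·11 + 10
  11 = 1·10 + 1
  10 = 10·1
so gcd(588, 139) = 1.
1 divides 165, so solutions exist.
Back-substitute for Bézout coefficients:
  1 = 11 - 1·10
  ... = 139·(55) + 588·(-13)
Scale by 165/1 = 165: (m₀, n₀) = (9075, -2145).
General solution: m = 9075 + 588t, n = -2145 - 139t for integer t.
m ≥ 0: smallest is 9075 mod 588 = 255 (at t = -15), with n = -60.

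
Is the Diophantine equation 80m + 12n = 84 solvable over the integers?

gcd(80, 12):
  80 = 6·12 + 8
  12 = 1·8 + 4
  8 = 2·4
so gcd(80, 12) = 4.
4 divides 84, so integer solutions exist.

yes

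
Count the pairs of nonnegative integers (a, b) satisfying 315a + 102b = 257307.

24

gcd(315, 102) = 3  (315 = 3·102 + 9, 102 = 11·9 + 3, 9 = 3·3).
Back-substituting, 315·(-11) + 102·(34) = 3.
Scale by 85769: one solution is (-943459, 2916146). Reduce a mod 34: (7, 2501).
General: a = 7 + 34t, b = 2501 - 105t.
a ≥ 0 ⇒ t ≥ 0; b ≥ 0 ⇒ t ≤ 23. So t ∈ [0, 23]: 24 solutions.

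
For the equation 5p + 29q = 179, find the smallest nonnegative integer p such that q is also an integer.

gcd(29, 5) = 1.
1 divides 179, so solutions exist.
By Bézout, 5·(6) + 29·(-1) = 1.
Scale by 179/1 = 179: (p₀, q₀) = (1074, -179).
General solution: p = 1074 + 29t, q = -179 - 5t for integer t.
p ≥ 0: smallest is 1074 mod 29 = 1 (at t = -37), with q = 6.

1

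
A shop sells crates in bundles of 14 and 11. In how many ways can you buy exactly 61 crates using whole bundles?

1

Need nonnegative integers with 14j + 11k = 61.
gcd(14, 11) = 1, and 14·(4) + 11·(-5) = 1.
So (j₀, k₀) = (244, -305); general j = 244 + 11t, k = -305 - 14t.
j ≥ 0 ⇒ t ≥ -22; k ≥ 0 ⇒ t ≤ -22. That's 1 value of t.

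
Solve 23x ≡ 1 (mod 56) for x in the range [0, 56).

39

gcd(56, 23):
  56 = 2·23 + 10
  23 = 2·10 + 3
  10 = 3·3 + 1
  3 = 3·1
so gcd(56, 23) = 1.
Back-substitute for Bézout coefficients:
  1 = 10 - 3·3
  ... = 23·(-17) + 56·(7)
So 23·-17 ≡ 1 (mod 56), and -17 mod 56 = 39.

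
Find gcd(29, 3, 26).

1

gcd(29, 3) = 1.
gcd(1, 26) = 1.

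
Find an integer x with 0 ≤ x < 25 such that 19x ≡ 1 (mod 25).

4

gcd(25, 19) = 1.
By Bézout, 19*(4) + 25*(-3) = 1.
So 19*4 ≡ 1 (mod 25), and 4 mod 25 = 4.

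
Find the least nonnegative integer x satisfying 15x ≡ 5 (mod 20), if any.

gcd(20, 15) = 5  (20 = 1*15 + 5, 15 = 3*5).
5 divides 5, so solutions exist.
Back-substituting, 15*(-1) + 20*(1) = 5.
So 15*(-1) ≡ 5 (mod 20); multiply by 1: x ≡ -1 (mod 4).
Smallest nonnegative: x = -1 mod 4 = 3.

3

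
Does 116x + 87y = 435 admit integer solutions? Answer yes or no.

yes

gcd(116, 87) = 29  (116 = 1×87 + 29, 87 = 3×29).
29 divides 435, so integer solutions exist.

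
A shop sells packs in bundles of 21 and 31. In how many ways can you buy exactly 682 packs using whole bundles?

Need nonnegative integers with 21j + 31k = 682.
gcd(21, 31) = 1, and 21·(3) + 31·(-2) = 1.
So (j₀, k₀) = (2046, -1364); general j = 2046 + 31t, k = -1364 - 21t.
j ≥ 0 ⇒ t ≥ -66; k ≥ 0 ⇒ t ≤ -65. That's 2 values of t.

2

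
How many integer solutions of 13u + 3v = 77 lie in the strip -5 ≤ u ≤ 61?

gcd(13, 3) = 1  (13 = 4×3 + 1, 3 = 3×1).
Back-substituting, 13×(1) + 3×(-4) = 1.
Scale by 77: particular solution (77, -308); reduce u mod 3: (2, 17).
General solution: u = 2 + 3t, v = 17 - 13t for integer t.
-5 ≤ 2 + 3t ≤ 61 gives t ∈ [-2, 19], which is 22 values.

22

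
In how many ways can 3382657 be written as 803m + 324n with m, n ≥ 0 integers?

gcd(803, 324) = 1.
By Bézout, 803×(23) + 324×(-57) = 1.
One solution: (287, 9729).
General: m = 287 + 324t, n = 9729 - 803t.
m ≥ 0 ⇒ t ≥ 0; n ≥ 0 ⇒ t ≤ 12. So t ∈ [0, 12]: 13 solutions.

13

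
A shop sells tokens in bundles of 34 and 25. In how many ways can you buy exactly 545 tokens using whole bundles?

Need nonnegative integers with 34j + 25k = 545.
gcd(34, 25) = 1, and 34·(-11) + 25·(15) = 1.
So (j₀, k₀) = (-5995, 8175); general j = -5995 + 25t, k = 8175 - 34t.
j ≥ 0 ⇒ t ≥ 240; k ≥ 0 ⇒ t ≤ 240. That's 1 value of t.

1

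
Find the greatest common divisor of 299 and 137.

gcd(299, 137) = 1  (299 = 2*137 + 25, 137 = 5*25 + 12, 25 = 2*12 + 1, 12 = 12*1).

1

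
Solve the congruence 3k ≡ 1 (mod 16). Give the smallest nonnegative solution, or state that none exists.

gcd(16, 3) = 1.
1 divides 1, so solutions exist.
By Bézout, 3*(-5) + 16*(1) = 1.
So 3*(-5) ≡ 1 (mod 16); multiply by 1: k ≡ -5 (mod 16).
Smallest nonnegative: k = -5 mod 16 = 11.

11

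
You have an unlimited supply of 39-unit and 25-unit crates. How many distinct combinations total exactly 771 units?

1

Need nonnegative integers with 39j + 25k = 771.
gcd(39, 25) = 1, and 39·(9) + 25·(-14) = 1.
So (j₀, k₀) = (6939, -10794); general j = 6939 + 25t, k = -10794 - 39t.
j ≥ 0 ⇒ t ≥ -277; k ≥ 0 ⇒ t ≤ -277. That's 1 value of t.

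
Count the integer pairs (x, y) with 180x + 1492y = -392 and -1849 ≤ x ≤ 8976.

29

gcd(1492, 180) = 4.
By Bézout, 180×(-58) + 1492×(7) = 4.
Particular solution: (89, -11).
General solution: x = 89 + 373t, y = -11 - 45t for integer t.
-1849 ≤ 89 + 373t ≤ 8976 gives t ∈ [-5, 23], which is 29 values.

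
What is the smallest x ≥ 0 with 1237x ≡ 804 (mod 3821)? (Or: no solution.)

gcd(3821, 1237):
  3821 = 3×1237 + 110
  1237 = 11×110 + 27
  110 = 4×27 + 2
  27 = 13×2 + 1
  2 = 2×1
so gcd(3821, 1237) = 1.
1 divides 804, so solutions exist.
Back-substitute for Bézout coefficients:
  1 = 27 - 13×2
  ... = 1237×(1841) + 3821×(-596)
So 1237×(1841) ≡ 1 (mod 3821); multiply by 804: x ≡ 1480164 (mod 3821).
Smallest nonnegative: x = 1480164 mod 3821 = 1437.

1437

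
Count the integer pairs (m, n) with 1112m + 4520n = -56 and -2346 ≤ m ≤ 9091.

gcd(4520, 1112) = 8.
By Bézout, 1112*(-126) + 4520*(31) = 8.
Particular solution: (317, -78).
General solution: m = 317 + 565t, n = -78 - 139t for integer t.
-2346 ≤ 317 + 565t ≤ 9091 gives t ∈ [-4, 15], which is 20 values.

20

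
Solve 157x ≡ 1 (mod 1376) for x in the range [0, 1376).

gcd(1376, 157) = 1  (1376 = 8×157 + 120, 157 = 1×120 + 37, 120 = 3×37 + 9, 37 = 4×9 + 1, 9 = 9×1).
Back-substituting, 157×(149) + 1376×(-17) = 1.
So 157×149 ≡ 1 (mod 1376), and 149 mod 1376 = 149.

149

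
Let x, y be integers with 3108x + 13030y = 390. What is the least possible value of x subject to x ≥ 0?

gcd(13030, 3108):
  13030 = 4×3108 + 598
  3108 = 5×598 + 118
  598 = 5×118 + 8
  118 = 14×8 + 6
  8 = 1×6 + 2
  6 = 3×2
so gcd(13030, 3108) = 2.
2 divides 390, so solutions exist.
Back-substitute for Bézout coefficients:
  2 = 8 - 1×6
  ... = 3108×(-1656) + 13030×(395)
Scale by 390/2 = 195: (x₀, y₀) = (-322920, 77025).
General solution: x = -322920 + 6515t, y = 77025 - 1554t for integer t.
x ≥ 0: smallest is -322920 mod 6515 = 2830 (at t = 50), with y = -675.

2830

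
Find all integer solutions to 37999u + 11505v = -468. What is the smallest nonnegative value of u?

gcd(37999, 11505) = 13  (37999 = 3·11505 + 3484, 11505 = 3·3484 + 1053, 3484 = 3·1053 + 325, 1053 = 3·325 + 78, 325 = 4·78 + 13, 78 = 6·13).
13 divides -468, so solutions exist.
Back-substituting, 37999·(142) + 11505·(-469) = 13.
Scale by -468/13 = -36: (u₀, v₀) = (-5112, 16884).
General solution: u = -5112 + 885t, v = 16884 - 2923t for integer t.
u ≥ 0: smallest is -5112 mod 885 = 198 (at t = 6), with v = -654.

198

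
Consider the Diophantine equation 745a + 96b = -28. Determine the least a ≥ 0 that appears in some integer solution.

68

gcd(745, 96):
  745 = 7×96 + 73
  96 = 1×73 + 23
  73 = 3×23 + 4
  23 = 5×4 + 3
  4 = 1×3 + 1
  3 = 3×1
so gcd(745, 96) = 1.
1 divides -28, so solutions exist.
Back-substitute for Bézout coefficients:
  1 = 4 - 1×3
  ... = 745×(25) + 96×(-194)
Scale by -28/1 = -28: (a₀, b₀) = (-700, 5432).
General solution: a = -700 + 96t, b = 5432 - 745t for integer t.
a ≥ 0: smallest is -700 mod 96 = 68 (at t = 8), with b = -528.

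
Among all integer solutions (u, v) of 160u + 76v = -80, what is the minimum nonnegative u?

9

gcd(160, 76) = 4.
4 divides -80, so solutions exist.
By Bézout, 160*(-9) + 76*(19) = 4.
Scale by -80/4 = -20: (u₀, v₀) = (180, -380).
General solution: u = 180 + 19t, v = -380 - 40t for integer t.
u ≥ 0: smallest is 180 mod 19 = 9 (at t = -9), with v = -20.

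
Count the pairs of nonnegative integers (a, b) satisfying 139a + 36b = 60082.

12

gcd(139, 36):
  139 = 3·36 + 31
  36 = 1·31 + 5
  31 = 6·5 + 1
  5 = 5·1
so gcd(139, 36) = 1.
Back-substitute for Bézout coefficients:
  1 = 31 - 6·5
  ... = 139·(7) + 36·(-27)
Scale by 60082: one solution is (420574, -1622214). Reduce a mod 36: (22, 1584).
General: a = 22 + 36t, b = 1584 - 139t.
a ≥ 0 ⇒ t ≥ 0; b ≥ 0 ⇒ t ≤ 11. So t ∈ [0, 11]: 12 solutions.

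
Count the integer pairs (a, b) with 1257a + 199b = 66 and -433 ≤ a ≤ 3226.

19

gcd(1257, 199) = 1.
By Bézout, 1257*(-60) + 199*(379) = 1.
Particular solution: (20, -126).
General solution: a = 20 + 199t, b = -126 - 1257t for integer t.
-433 ≤ 20 + 199t ≤ 3226 gives t ∈ [-2, 16], which is 19 values.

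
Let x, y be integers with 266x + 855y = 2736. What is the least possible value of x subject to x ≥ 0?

gcd(855, 266):
  855 = 3*266 + 57
  266 = 4*57 + 38
  57 = 1*38 + 19
  38 = 2*19
so gcd(855, 266) = 19.
19 divides 2736, so solutions exist.
Back-substitute for Bézout coefficients:
  19 = 57 - 1*38
  ... = 266*(-16) + 855*(5)
Scale by 2736/19 = 144: (x₀, y₀) = (-2304, 720).
General solution: x = -2304 + 45t, y = 720 - 14t for integer t.
x ≥ 0: smallest is -2304 mod 45 = 36 (at t = 52), with y = -8.

36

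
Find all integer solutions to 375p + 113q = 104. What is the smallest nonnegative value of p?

28

gcd(375, 113) = 1.
1 divides 104, so solutions exist.
By Bézout, 375·(22) + 113·(-73) = 1.
Scale by 104/1 = 104: (p₀, q₀) = (2288, -7592).
General solution: p = 2288 + 113t, q = -7592 - 375t for integer t.
p ≥ 0: smallest is 2288 mod 113 = 28 (at t = -20), with q = -92.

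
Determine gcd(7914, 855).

3

gcd(7914, 855):
  7914 = 9*855 + 219
  855 = 3*219 + 198
  219 = 1*198 + 21
  198 = 9*21 + 9
  21 = 2*9 + 3
  9 = 3*3
so gcd(7914, 855) = 3.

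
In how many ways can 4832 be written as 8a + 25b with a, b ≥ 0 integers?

25

gcd(25, 8) = 1.
By Bézout, 8·(-3) + 25·(1) = 1.
One solution: (4, 192).
General: a = 4 + 25t, b = 192 - 8t.
a ≥ 0 ⇒ t ≥ 0; b ≥ 0 ⇒ t ≤ 24. So t ∈ [0, 24]: 25 solutions.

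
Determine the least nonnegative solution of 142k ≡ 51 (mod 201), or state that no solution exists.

132

gcd(201, 142):
  201 = 1×142 + 59
  142 = 2×59 + 24
  59 = 2×24 + 11
  24 = 2×11 + 2
  11 = 5×2 + 1
  2 = 2×1
so gcd(201, 142) = 1.
1 divides 51, so solutions exist.
Back-substitute for Bézout coefficients:
  1 = 11 - 5×2
  ... = 142×(-92) + 201×(65)
So 142×(-92) ≡ 1 (mod 201); multiply by 51: k ≡ -4692 (mod 201).
Smallest nonnegative: k = -4692 mod 201 = 132.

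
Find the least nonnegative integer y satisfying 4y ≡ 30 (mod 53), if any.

gcd(53, 4) = 1.
1 divides 30, so solutions exist.
By Bézout, 4×(-13) + 53×(1) = 1.
So 4×(-13) ≡ 1 (mod 53); multiply by 30: y ≡ -390 (mod 53).
Smallest nonnegative: y = -390 mod 53 = 34.

34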